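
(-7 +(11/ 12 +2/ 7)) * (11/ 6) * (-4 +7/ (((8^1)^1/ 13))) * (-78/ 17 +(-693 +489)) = 62264411/ 3808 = 16350.95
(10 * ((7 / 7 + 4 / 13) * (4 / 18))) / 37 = 0.08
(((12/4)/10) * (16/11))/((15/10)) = 16/55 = 0.29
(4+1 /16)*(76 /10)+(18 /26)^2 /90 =208751 /6760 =30.88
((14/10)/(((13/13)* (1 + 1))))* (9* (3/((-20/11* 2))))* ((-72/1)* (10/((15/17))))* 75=318087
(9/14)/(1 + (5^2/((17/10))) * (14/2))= 51/8246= 0.01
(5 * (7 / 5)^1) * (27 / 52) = 189 / 52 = 3.63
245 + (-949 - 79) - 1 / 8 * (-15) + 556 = -1801 / 8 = -225.12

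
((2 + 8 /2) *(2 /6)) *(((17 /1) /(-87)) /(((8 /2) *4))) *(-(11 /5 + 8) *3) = 867 /1160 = 0.75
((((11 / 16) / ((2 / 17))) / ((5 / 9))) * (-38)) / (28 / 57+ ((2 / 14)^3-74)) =625182327 / 114969040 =5.44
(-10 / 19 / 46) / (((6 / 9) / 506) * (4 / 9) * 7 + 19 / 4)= -5940 / 2468119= -0.00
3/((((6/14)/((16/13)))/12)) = 1344/13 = 103.38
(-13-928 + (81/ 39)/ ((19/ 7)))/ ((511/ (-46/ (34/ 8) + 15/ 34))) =40990007/ 2145689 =19.10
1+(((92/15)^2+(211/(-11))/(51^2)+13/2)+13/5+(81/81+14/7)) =72543767/1430550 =50.71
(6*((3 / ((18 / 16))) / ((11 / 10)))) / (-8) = -20 / 11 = -1.82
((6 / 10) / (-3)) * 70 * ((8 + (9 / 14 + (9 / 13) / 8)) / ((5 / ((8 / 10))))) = -19.55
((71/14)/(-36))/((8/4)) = -71/1008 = -0.07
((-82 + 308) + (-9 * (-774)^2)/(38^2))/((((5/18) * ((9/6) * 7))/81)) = -35167932/361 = -97418.09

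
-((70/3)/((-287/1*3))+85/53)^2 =-2.49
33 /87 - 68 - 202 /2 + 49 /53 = -257749 /1537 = -167.70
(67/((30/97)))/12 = 6499/360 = 18.05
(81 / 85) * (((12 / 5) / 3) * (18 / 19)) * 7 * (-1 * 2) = -81648 / 8075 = -10.11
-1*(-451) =451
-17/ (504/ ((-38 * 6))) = 323/ 42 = 7.69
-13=-13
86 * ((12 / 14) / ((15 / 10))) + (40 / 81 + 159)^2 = 25487.42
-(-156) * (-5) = -780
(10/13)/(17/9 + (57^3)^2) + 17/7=34107816791324/14044395149239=2.43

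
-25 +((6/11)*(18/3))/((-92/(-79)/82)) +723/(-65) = 194.32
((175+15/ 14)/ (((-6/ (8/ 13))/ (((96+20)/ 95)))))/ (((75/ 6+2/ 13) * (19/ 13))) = -2973776/ 2494149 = -1.19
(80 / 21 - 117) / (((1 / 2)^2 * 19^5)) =-0.00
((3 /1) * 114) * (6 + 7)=4446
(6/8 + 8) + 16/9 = 379/36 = 10.53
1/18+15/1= 271/18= 15.06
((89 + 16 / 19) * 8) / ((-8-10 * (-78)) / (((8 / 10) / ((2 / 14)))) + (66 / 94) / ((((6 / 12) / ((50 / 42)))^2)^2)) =41608043064 / 9286870445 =4.48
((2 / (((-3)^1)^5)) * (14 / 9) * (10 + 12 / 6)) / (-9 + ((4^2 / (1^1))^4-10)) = -112 / 47761893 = -0.00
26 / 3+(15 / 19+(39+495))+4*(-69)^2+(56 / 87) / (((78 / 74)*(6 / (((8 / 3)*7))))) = 11365803119 / 580203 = 19589.36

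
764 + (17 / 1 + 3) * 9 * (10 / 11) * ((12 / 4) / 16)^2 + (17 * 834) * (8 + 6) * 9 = 629093609 / 352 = 1787197.75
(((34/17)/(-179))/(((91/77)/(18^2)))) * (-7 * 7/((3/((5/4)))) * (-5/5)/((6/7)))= -169785/2327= -72.96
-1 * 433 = -433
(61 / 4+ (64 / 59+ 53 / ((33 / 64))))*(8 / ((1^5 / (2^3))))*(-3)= -14843632 / 649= -22871.54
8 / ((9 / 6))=16 / 3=5.33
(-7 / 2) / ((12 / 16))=-14 / 3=-4.67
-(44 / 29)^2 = -1936 / 841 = -2.30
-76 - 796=-872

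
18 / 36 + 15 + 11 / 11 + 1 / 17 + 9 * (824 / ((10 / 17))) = 2146039 / 170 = 12623.76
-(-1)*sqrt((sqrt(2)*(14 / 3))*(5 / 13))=sqrt(1365)*2^(3 / 4) / 39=1.59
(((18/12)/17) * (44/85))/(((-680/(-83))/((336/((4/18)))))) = 1035342/122825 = 8.43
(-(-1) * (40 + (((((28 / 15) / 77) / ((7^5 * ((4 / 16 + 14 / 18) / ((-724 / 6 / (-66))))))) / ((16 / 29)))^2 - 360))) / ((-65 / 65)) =407649660848160359999 / 1273905190150587225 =320.00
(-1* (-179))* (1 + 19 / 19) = 358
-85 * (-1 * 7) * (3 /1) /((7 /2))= 510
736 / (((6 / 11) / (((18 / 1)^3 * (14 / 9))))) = 12241152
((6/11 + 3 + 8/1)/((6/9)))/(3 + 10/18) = 4.87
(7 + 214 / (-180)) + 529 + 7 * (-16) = 38053 / 90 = 422.81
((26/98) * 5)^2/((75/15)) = 845/2401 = 0.35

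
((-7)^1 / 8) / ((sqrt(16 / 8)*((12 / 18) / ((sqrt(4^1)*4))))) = -21*sqrt(2) / 4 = -7.42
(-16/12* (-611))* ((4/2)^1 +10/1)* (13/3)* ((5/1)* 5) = 1059066.67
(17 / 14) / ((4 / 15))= 255 / 56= 4.55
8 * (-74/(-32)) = 37/2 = 18.50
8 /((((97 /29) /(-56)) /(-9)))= 116928 /97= 1205.44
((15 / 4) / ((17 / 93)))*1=20.51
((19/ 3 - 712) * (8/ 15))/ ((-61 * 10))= 8468/ 13725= 0.62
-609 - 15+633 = 9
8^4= 4096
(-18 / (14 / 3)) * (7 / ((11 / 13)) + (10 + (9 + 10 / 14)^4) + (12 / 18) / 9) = -6363351721 / 184877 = -34419.38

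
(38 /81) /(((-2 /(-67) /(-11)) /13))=-182039 /81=-2247.40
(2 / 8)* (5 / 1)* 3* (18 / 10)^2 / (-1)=-243 / 20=-12.15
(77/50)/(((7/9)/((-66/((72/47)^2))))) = -267289/4800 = -55.69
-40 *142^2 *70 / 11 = -56459200 / 11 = -5132654.55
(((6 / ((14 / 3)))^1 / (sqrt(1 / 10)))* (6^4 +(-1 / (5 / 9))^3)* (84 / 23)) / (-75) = -5805756* sqrt(10) / 71875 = -255.44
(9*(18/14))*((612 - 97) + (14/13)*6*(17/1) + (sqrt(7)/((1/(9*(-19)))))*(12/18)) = 657963/91 - 9234*sqrt(7)/7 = 3740.24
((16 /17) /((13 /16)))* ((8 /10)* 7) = 7168 /1105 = 6.49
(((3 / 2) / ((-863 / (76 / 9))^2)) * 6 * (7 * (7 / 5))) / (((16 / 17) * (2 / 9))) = 300713 / 7447690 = 0.04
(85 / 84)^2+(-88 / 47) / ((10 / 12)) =-2027693 / 1658160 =-1.22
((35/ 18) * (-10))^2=30625/ 81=378.09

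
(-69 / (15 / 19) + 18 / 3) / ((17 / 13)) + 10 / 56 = -147723 / 2380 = -62.07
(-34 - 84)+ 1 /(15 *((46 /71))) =-81349 /690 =-117.90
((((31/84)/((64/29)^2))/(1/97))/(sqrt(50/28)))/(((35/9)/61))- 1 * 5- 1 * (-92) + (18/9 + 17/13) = 462786321 * sqrt(14)/20070400 + 1174/13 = 176.58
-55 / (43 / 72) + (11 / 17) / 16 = -1076647 / 11696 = -92.05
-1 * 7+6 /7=-43 /7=-6.14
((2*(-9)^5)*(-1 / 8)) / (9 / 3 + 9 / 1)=19683 / 16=1230.19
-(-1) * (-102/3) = -34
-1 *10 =-10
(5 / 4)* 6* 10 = 75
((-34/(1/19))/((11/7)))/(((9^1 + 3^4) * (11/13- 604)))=29393/3881295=0.01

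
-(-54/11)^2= -2916/121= -24.10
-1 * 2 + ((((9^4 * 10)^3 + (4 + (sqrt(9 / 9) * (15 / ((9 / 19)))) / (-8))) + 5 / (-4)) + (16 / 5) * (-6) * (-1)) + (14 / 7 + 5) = 282429536481022.99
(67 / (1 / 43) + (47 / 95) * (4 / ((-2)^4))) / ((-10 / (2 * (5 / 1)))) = -1094827 / 380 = -2881.12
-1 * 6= -6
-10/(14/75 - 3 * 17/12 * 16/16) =3000/1219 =2.46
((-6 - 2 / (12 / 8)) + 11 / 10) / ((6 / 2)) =-2.08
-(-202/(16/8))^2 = -10201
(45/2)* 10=225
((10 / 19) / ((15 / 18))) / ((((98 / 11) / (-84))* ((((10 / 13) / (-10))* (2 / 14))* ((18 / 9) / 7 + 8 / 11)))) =10164 / 19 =534.95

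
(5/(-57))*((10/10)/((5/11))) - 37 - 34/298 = -316849/8493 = -37.31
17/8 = 2.12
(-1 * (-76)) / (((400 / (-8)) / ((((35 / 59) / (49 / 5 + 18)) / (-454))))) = 133 / 1861627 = 0.00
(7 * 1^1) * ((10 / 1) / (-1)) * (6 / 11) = -38.18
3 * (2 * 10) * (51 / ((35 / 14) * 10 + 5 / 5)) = 1530 / 13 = 117.69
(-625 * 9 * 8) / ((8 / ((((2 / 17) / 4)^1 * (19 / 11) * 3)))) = -320625 / 374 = -857.29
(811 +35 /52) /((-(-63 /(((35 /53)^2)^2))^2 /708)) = -38147274640234375 /7284383778129237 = -5.24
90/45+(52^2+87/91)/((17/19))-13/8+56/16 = 37462909/12376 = 3027.06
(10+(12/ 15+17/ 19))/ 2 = 1111/ 190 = 5.85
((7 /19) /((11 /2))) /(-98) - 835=-1221606 /1463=-835.00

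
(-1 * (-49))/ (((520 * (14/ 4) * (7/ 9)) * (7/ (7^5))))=21609/ 260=83.11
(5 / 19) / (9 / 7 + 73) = 7 / 1976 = 0.00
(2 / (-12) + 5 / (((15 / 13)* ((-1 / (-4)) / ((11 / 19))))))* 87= 32625 / 38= 858.55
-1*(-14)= 14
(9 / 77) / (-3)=-3 / 77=-0.04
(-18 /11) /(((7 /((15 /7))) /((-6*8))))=12960 /539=24.04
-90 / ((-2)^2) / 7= -45 / 14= -3.21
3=3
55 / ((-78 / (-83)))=4565 / 78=58.53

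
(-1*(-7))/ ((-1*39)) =-7/ 39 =-0.18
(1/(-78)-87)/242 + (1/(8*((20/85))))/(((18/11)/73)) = 1922477/82368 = 23.34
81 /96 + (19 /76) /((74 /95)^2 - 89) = 21467023 /25527968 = 0.84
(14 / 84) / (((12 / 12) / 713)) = 713 / 6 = 118.83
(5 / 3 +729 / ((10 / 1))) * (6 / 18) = 2237 / 90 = 24.86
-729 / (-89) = 729 / 89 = 8.19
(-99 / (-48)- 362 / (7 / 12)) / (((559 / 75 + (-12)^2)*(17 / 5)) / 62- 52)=805298625 / 56890232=14.16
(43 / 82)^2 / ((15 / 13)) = 24037 / 100860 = 0.24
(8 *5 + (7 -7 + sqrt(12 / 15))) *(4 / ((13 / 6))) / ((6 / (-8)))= -1280 / 13 -64 *sqrt(5) / 65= -100.66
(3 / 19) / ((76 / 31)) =93 / 1444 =0.06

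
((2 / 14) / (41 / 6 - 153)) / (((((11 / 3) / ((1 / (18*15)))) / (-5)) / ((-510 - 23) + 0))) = -533 / 202587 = -0.00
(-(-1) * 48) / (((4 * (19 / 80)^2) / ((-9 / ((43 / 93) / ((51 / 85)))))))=-38568960 / 15523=-2484.63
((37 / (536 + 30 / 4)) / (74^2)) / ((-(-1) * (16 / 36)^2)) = 81 / 1287008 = 0.00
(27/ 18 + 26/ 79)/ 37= 289/ 5846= 0.05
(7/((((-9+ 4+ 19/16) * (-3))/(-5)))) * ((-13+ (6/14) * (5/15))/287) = 2400/17507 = 0.14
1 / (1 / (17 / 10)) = 17 / 10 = 1.70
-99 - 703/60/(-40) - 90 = -452897/2400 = -188.71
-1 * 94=-94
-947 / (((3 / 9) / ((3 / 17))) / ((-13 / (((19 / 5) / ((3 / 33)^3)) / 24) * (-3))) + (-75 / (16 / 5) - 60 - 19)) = 79775280 / 7769509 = 10.27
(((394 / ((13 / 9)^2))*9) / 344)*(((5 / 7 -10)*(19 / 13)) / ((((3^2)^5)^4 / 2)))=-18715 / 1696703111760677396922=-0.00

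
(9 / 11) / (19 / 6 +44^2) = 0.00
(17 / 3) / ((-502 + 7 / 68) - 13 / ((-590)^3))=-59354531000 / 5257034917587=-0.01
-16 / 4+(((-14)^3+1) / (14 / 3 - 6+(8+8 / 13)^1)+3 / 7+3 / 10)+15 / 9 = -378.28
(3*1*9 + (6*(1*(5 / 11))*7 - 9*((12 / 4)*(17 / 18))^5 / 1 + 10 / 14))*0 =0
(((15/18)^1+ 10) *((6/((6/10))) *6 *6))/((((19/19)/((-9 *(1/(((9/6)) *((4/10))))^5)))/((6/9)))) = -8125000/27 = -300925.93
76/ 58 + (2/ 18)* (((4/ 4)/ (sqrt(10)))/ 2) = 1.33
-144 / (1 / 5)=-720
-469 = -469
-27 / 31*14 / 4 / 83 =-189 / 5146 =-0.04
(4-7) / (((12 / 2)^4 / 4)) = -1 / 108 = -0.01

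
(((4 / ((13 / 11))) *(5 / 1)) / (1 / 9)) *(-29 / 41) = -57420 / 533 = -107.73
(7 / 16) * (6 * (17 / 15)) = 119 / 40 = 2.98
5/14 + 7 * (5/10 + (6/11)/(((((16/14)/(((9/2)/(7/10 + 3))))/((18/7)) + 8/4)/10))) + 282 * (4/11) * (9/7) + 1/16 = 151.91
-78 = -78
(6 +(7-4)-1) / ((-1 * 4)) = -2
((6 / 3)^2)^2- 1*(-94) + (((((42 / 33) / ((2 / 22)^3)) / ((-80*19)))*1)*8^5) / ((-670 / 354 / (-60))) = -7368118538 / 6365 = -1157599.14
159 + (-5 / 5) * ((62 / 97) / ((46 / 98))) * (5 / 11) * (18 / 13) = 50452827 / 319033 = 158.14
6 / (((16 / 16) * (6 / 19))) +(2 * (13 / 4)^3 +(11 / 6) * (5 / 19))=160765 / 1824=88.14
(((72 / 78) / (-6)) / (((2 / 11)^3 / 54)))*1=-35937 / 26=-1382.19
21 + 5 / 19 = 404 / 19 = 21.26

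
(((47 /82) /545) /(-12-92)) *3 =-141 /4647760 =-0.00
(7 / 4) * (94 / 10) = 329 / 20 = 16.45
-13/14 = -0.93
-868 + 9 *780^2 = 5474732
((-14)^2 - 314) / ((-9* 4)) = 59 / 18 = 3.28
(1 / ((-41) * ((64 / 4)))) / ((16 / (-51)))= 51 / 10496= 0.00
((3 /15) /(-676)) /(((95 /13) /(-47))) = 47 /24700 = 0.00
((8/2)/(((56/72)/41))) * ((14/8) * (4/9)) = 164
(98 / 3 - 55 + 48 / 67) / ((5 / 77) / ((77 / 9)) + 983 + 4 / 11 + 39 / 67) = -25761505 / 1172605701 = -0.02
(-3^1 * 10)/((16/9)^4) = -98415/32768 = -3.00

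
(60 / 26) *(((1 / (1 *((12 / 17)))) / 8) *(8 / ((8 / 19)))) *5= 8075 / 208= 38.82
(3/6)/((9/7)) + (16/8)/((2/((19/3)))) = 121/18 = 6.72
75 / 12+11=69 / 4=17.25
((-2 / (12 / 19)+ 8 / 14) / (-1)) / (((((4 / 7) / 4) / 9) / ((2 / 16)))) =327 / 16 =20.44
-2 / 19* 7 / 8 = -7 / 76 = -0.09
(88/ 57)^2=7744/ 3249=2.38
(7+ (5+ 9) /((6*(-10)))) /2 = 203 /60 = 3.38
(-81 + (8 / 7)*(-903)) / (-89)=1113 / 89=12.51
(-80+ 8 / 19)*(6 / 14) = -648 / 19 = -34.11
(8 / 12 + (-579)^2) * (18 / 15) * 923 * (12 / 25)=891152808 / 5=178230561.60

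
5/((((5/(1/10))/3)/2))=3/5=0.60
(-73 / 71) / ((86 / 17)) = -1241 / 6106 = -0.20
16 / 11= 1.45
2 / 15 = 0.13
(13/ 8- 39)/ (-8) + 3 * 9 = 2027/ 64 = 31.67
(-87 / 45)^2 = 841 / 225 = 3.74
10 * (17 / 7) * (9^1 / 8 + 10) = 7565 / 28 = 270.18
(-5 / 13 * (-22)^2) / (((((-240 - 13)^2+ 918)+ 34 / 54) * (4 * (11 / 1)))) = -1485 / 22789598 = -0.00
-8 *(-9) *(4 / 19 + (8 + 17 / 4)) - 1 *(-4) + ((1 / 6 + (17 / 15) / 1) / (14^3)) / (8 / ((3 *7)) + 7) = 10403327941 / 11544400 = 901.16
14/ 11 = 1.27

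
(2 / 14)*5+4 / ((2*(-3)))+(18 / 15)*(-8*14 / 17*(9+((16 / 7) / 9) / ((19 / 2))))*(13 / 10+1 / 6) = -10644563 / 101745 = -104.62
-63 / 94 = -0.67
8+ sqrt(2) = 9.41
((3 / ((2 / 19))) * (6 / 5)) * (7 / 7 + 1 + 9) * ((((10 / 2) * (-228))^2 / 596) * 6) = 733364280 / 149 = 4921907.92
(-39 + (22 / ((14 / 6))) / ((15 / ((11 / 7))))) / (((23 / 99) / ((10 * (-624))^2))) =-7179992202240 / 1127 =-6370889265.52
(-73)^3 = -389017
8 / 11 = 0.73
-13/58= -0.22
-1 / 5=-0.20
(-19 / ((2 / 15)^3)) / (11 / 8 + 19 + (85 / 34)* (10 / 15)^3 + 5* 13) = -91125 / 979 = -93.08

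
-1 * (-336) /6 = 56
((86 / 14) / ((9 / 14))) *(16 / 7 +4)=3784 / 63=60.06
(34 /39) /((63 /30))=340 /819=0.42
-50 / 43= -1.16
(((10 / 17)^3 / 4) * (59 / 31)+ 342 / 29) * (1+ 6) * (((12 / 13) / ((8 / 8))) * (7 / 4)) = 134.45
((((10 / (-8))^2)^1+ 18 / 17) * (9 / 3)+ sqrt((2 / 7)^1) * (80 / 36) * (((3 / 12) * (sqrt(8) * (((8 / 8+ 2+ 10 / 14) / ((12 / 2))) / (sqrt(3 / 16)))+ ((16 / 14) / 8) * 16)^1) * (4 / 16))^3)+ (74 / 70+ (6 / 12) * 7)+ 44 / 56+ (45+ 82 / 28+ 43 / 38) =62.34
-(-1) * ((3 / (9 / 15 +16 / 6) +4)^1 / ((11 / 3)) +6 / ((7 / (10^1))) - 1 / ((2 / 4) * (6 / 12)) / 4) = 4804 / 539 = 8.91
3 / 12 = 1 / 4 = 0.25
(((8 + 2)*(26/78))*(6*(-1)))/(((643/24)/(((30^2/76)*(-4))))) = 432000/12217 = 35.36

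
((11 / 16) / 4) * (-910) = -5005 / 32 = -156.41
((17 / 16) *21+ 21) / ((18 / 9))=693 / 32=21.66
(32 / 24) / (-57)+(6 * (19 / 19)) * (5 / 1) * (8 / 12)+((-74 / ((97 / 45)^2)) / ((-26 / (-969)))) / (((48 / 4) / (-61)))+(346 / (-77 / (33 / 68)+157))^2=96496907527457 / 2091620700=46134.99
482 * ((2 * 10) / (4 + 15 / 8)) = 77120 / 47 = 1640.85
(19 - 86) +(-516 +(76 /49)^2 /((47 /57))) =-65460569 /112847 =-580.08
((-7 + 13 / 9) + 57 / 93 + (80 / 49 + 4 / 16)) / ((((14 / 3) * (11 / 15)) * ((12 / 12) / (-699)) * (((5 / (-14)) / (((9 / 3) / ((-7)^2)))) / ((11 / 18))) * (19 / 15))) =-30780465 / 595448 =-51.69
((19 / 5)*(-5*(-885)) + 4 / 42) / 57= 295.00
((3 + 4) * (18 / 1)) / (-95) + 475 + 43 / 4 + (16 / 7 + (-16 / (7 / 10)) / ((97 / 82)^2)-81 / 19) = 11665816363 / 25027940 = 466.11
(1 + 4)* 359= 1795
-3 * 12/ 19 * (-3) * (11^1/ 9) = 6.95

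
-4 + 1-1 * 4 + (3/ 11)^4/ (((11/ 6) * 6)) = -1127276/ 161051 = -7.00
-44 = -44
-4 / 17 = -0.24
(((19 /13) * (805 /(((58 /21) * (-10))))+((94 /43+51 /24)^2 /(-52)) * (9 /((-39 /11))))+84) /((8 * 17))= 98149648917 /315500816384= 0.31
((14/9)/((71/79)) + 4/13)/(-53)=-0.04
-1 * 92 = -92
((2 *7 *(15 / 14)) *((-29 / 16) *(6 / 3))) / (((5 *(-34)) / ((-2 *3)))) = -1.92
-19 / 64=-0.30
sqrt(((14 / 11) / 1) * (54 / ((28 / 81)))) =27 * sqrt(33) / 11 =14.10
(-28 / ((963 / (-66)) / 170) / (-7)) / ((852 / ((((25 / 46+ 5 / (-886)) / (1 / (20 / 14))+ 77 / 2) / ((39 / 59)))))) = -206003431810 / 63395377227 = -3.25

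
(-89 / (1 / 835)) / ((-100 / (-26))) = -193219 / 10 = -19321.90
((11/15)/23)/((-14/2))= -11/2415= -0.00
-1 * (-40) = 40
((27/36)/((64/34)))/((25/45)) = 459/640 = 0.72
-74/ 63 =-1.17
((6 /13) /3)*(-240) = -480 /13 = -36.92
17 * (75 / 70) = 255 / 14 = 18.21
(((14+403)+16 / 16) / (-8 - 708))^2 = 43681 / 128164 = 0.34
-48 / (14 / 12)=-288 / 7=-41.14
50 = 50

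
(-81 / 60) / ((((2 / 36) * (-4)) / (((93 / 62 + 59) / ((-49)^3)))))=-29403 / 9411920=-0.00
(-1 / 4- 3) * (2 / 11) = -13 / 22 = -0.59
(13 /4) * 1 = 13 /4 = 3.25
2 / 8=1 / 4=0.25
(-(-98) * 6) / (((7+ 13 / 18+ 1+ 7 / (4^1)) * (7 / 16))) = 48384 / 377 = 128.34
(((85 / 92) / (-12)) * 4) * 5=-1.54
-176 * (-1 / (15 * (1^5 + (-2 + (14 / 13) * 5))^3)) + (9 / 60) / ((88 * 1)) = 137775281 / 977819040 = 0.14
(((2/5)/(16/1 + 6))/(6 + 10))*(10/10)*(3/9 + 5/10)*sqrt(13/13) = 1/1056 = 0.00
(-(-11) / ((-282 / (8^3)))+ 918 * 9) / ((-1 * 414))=-581063 / 29187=-19.91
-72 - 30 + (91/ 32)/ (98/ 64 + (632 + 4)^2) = -1320279851/ 12943921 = -102.00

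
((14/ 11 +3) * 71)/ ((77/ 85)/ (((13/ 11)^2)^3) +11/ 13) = 1369100238805/ 5319260672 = 257.39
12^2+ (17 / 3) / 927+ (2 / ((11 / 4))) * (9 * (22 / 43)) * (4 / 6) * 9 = 19623467 / 119583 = 164.10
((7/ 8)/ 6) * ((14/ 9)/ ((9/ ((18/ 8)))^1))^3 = 0.01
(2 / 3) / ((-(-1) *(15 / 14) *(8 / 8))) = 28 / 45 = 0.62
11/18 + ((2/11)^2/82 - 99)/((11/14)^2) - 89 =-2687778407/10805058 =-248.75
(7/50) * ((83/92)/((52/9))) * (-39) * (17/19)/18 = -29631/699200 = -0.04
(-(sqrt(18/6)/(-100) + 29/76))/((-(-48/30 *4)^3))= -3625/2490368 + 5 *sqrt(3)/131072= -0.00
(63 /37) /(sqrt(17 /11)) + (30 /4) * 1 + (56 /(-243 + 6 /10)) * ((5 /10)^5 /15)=63 * sqrt(187) /629 + 109073 /14544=8.87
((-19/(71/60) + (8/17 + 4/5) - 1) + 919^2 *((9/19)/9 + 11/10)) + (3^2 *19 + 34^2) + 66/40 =974780.54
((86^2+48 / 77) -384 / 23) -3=13064539 / 1771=7376.93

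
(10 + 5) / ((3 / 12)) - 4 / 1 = 56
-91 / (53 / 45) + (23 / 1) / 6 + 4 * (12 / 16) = -22397 / 318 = -70.43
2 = 2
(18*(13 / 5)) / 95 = 0.49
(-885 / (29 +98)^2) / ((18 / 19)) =-5605 / 96774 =-0.06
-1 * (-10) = 10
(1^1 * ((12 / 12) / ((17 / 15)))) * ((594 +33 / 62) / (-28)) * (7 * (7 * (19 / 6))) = -24512565 / 8432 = -2907.09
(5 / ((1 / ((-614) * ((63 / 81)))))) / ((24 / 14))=-75215 / 54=-1392.87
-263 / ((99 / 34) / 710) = -6348820 / 99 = -64129.49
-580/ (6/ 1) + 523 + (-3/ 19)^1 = 24292/ 57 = 426.18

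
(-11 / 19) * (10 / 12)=-55 / 114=-0.48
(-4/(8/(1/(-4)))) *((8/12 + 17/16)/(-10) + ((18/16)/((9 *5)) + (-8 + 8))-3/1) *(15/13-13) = 116347/24960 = 4.66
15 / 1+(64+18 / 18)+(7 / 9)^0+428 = 509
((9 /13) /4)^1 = 0.17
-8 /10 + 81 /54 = 7 /10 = 0.70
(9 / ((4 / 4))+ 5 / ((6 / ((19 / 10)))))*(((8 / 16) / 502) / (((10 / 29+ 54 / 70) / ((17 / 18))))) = 2191385 / 245706912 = 0.01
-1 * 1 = -1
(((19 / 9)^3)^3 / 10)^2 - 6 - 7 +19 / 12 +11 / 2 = 26009636076340129263229 / 3752365882424978025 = 6931.53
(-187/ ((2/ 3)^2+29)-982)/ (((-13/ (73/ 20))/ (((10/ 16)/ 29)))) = 19119649/ 3196960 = 5.98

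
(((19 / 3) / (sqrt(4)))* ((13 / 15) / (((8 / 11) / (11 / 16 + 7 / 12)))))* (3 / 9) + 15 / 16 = 262937 / 103680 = 2.54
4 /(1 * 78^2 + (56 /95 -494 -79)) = 380 /523601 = 0.00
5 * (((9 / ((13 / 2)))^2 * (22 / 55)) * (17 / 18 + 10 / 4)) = 13.21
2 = 2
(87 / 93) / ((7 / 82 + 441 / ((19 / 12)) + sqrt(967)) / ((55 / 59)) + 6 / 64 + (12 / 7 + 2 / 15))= 7231649418791397600 / 2296824951170590325047 - 25788504664581120 * sqrt(967) / 2296824951170590325047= 0.00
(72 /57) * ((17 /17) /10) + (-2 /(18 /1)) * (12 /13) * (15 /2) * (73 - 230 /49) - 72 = -7529086 /60515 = -124.42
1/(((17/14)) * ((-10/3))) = -21/85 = -0.25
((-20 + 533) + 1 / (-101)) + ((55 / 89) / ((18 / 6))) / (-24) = 512.98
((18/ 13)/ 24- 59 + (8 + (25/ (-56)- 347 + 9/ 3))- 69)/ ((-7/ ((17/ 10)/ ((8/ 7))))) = 1149455/ 11648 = 98.68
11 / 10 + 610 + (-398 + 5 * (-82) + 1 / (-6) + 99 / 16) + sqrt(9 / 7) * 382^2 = -45811 / 240 + 437772 * sqrt(7) / 7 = 165271.38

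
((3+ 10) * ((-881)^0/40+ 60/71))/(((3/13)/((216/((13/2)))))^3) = 11989845504/355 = 33774212.69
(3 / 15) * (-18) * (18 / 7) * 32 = -10368 / 35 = -296.23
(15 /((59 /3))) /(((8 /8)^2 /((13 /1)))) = 585 /59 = 9.92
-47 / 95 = -0.49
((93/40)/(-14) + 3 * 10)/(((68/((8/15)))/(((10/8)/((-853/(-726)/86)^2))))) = 1356836066289/865854710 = 1567.05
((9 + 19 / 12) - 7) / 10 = 43 / 120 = 0.36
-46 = -46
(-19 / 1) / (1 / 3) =-57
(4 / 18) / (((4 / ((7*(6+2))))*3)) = 28 / 27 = 1.04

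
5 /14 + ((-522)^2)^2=1039465423589 /14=74247530256.36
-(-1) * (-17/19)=-17/19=-0.89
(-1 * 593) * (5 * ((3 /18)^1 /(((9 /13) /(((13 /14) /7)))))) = -501085 /5292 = -94.69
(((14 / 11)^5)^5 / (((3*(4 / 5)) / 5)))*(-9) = -843727421359656995897160499200 / 108347059433883722041830251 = -7787.27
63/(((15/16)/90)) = 6048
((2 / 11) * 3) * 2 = 12 / 11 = 1.09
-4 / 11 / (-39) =4 / 429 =0.01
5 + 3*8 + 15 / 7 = 218 / 7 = 31.14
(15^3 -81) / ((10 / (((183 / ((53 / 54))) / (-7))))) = -16275654 / 1855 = -8773.94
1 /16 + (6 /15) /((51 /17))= 47 /240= 0.20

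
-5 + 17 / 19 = -78 / 19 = -4.11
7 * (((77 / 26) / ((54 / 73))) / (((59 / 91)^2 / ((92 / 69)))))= 25064039 / 281961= 88.89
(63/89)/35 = 9/445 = 0.02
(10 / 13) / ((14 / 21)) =15 / 13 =1.15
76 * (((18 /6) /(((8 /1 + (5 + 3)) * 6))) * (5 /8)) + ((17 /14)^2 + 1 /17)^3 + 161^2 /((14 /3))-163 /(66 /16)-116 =1649264168464931 /305189035536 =5404.07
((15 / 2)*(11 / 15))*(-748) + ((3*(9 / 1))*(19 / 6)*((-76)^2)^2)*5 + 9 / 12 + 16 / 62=1768528439749 / 124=14262326127.01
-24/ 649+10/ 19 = 0.49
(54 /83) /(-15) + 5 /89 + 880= 32503273 /36935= 880.01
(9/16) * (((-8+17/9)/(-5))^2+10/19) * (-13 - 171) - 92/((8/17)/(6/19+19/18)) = -326393/684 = -477.18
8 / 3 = 2.67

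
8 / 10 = 0.80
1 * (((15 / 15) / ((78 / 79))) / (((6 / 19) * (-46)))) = -0.07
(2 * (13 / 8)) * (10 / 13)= 5 / 2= 2.50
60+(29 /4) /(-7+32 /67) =102937 /1748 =58.89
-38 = -38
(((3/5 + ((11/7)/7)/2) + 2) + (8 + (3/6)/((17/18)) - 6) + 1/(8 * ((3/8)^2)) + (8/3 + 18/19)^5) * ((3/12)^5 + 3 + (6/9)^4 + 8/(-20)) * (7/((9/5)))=3622093073896549671827/534501249400903680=6776.58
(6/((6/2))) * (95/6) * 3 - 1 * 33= 62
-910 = -910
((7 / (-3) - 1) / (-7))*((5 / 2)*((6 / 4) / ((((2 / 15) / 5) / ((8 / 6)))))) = 625 / 7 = 89.29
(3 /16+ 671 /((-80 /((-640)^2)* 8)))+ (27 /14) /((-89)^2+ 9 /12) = -1524057845069 /3548944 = -429439.81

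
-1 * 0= 0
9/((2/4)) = 18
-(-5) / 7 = 0.71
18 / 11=1.64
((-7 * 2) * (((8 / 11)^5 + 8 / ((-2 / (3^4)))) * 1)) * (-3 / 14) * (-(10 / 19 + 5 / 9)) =9647334860 / 9179907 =1050.92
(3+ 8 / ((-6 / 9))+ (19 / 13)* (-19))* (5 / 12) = -1195 / 78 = -15.32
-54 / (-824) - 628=-258709 / 412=-627.93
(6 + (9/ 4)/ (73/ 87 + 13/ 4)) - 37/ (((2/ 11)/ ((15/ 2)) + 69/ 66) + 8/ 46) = -311640171/ 13431697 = -23.20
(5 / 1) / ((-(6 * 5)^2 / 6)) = -1 / 30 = -0.03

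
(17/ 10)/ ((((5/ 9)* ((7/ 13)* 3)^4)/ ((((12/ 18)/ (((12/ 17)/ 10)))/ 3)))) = 8254129/ 5834430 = 1.41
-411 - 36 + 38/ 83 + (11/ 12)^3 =-63934391/ 143424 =-445.77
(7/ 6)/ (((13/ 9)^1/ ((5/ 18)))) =35/ 156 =0.22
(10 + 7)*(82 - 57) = 425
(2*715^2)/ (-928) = -511225/ 464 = -1101.78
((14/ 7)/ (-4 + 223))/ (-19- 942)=-2/ 210459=-0.00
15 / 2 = 7.50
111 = 111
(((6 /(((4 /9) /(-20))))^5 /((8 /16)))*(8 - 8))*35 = 0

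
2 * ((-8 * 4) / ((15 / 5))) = -64 / 3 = -21.33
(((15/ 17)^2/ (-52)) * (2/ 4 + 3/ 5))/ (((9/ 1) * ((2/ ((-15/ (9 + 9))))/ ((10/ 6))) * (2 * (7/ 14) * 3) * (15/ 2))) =275/ 4869072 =0.00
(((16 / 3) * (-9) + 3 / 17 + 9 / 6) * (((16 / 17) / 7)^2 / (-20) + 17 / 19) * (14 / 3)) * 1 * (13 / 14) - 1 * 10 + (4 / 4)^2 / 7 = -247363341 / 1306858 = -189.28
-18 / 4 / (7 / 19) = -171 / 14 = -12.21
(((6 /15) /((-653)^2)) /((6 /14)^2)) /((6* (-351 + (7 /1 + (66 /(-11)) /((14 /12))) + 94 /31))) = -10633 /4323493037790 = -0.00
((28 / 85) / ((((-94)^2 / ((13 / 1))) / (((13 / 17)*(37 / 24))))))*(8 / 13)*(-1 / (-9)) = 3367 / 86184135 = 0.00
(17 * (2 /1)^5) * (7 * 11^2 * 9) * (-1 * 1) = -4146912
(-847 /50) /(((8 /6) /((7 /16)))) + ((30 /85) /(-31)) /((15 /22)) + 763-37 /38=24237906129 /32041600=756.45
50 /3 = 16.67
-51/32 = -1.59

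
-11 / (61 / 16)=-176 / 61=-2.89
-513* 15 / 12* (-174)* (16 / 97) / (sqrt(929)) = 1785240* sqrt(929) / 90113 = 603.83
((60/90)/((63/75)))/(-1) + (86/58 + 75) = 138284/1827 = 75.69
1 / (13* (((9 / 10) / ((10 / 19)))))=100 / 2223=0.04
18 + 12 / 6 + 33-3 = 50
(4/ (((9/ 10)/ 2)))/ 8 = 10/ 9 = 1.11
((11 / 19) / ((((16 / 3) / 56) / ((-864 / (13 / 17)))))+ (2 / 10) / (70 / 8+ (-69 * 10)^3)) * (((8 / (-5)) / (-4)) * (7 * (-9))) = 1404405266876613288 / 8114172083875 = 173080.54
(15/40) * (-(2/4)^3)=-3/64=-0.05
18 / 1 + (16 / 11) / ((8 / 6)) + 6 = 276 / 11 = 25.09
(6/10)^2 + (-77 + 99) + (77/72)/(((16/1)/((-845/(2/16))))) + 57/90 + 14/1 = -1493449/3600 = -414.85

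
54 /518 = 0.10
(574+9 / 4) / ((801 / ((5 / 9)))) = 11525 / 28836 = 0.40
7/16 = 0.44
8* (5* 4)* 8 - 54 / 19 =24266 / 19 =1277.16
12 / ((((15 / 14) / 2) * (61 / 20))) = 7.34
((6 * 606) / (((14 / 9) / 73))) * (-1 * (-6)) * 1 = 7166556 / 7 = 1023793.71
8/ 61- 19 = -1151/ 61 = -18.87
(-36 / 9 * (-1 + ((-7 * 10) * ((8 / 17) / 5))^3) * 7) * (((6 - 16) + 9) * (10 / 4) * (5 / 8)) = -246722175 / 19652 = -12554.56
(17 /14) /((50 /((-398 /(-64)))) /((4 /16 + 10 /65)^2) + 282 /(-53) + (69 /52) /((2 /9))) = 587383524 /24161732815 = 0.02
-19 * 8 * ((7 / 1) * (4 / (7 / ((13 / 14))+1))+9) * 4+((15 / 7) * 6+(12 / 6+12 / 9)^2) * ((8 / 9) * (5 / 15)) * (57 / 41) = -6413135056 / 860139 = -7455.93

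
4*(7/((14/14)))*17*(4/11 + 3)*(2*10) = 352240/11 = 32021.82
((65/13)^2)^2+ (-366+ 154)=413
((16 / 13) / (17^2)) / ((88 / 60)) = 120 / 41327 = 0.00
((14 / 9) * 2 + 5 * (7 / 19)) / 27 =0.18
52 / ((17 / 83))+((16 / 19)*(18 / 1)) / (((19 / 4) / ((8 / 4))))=1597244 / 6137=260.26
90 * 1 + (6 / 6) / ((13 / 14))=1184 / 13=91.08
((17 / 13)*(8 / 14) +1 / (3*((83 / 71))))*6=6.19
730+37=767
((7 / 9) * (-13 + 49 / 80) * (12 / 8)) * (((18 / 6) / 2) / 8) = -6937 / 2560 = -2.71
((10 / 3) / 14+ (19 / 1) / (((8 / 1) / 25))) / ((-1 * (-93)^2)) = -10015 / 1453032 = -0.01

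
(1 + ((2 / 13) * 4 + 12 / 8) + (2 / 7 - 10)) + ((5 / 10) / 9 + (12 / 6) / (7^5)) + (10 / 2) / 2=-15901355 / 3932838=-4.04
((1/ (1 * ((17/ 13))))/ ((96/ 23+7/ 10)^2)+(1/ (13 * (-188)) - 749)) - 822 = -1570.97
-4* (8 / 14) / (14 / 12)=-96 / 49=-1.96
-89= -89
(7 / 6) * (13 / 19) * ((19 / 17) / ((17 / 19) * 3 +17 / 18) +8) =7974967 / 1202529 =6.63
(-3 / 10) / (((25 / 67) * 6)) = -67 / 500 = -0.13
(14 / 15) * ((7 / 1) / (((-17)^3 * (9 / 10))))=-196 / 132651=-0.00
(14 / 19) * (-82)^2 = 94136 / 19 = 4954.53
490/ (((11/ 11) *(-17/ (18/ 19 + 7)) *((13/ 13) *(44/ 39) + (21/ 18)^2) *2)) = -3462732/ 75259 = -46.01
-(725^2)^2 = -276281640625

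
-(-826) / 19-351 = -5843 / 19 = -307.53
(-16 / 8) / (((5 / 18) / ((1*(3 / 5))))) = -108 / 25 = -4.32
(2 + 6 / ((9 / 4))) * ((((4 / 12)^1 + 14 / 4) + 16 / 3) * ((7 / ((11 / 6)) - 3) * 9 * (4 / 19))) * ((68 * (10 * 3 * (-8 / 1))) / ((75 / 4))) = -1096704 / 19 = -57721.26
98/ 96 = 49/ 48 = 1.02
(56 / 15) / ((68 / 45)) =42 / 17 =2.47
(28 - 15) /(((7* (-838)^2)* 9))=13 /44241372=0.00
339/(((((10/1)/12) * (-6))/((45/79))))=-3051/79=-38.62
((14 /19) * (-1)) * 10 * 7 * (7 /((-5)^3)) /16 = 343 /1900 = 0.18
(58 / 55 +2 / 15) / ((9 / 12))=784 / 495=1.58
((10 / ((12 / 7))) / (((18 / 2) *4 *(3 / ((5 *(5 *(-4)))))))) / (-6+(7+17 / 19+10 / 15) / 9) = 475 / 444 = 1.07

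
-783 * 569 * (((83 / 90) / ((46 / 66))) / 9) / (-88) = 1369583 / 1840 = 744.34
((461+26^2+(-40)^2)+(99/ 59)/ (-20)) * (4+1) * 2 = 3229561/ 118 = 27369.16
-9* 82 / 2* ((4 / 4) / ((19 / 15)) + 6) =-47601 / 19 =-2505.32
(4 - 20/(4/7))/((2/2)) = -31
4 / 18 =2 / 9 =0.22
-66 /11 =-6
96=96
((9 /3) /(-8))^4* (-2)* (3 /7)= -243 /14336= -0.02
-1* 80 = -80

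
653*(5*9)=29385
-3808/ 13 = -292.92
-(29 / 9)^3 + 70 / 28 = -45133 / 1458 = -30.96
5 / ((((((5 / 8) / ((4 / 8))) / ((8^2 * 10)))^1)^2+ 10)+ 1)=262144 / 576717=0.45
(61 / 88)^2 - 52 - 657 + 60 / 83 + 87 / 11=-449854101 / 642752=-699.89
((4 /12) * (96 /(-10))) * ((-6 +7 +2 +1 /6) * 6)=-304 /5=-60.80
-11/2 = -5.50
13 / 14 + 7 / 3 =137 / 42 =3.26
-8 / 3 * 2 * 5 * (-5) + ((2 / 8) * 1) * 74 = 911 / 6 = 151.83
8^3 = 512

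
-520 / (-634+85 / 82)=42640 / 51903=0.82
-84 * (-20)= 1680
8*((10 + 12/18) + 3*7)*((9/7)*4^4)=583680/7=83382.86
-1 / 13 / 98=-1 / 1274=-0.00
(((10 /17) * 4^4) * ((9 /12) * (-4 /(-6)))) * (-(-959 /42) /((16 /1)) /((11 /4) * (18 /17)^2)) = 93160 /2673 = 34.85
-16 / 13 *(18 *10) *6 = -17280 / 13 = -1329.23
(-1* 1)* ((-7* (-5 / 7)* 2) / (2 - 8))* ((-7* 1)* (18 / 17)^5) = -22044960 / 1419857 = -15.53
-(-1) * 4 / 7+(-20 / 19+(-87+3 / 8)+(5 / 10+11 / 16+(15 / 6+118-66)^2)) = 6137857 / 2128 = 2884.33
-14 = -14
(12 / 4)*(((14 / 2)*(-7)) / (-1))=147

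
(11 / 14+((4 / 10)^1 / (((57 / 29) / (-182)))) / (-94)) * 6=221237 / 31255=7.08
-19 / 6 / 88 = -19 / 528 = -0.04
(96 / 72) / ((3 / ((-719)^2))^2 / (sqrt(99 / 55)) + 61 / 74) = 1289593006074910212884738696 / 797282162539555976208406623 - 5853814988611984 * sqrt(5) / 265760720846518658736135541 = 1.62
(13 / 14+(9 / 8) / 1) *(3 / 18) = 115 / 336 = 0.34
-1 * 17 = -17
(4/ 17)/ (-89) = -4/ 1513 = -0.00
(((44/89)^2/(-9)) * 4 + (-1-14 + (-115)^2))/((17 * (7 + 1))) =470859973/4847652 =97.13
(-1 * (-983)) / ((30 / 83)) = 81589 / 30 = 2719.63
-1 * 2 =-2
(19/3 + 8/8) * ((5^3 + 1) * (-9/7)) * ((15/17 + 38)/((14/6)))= -2355804/119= -19796.67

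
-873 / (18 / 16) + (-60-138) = -974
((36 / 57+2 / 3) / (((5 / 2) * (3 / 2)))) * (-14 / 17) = -4144 / 14535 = -0.29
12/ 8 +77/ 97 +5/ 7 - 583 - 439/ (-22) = -4182919/ 7469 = -560.04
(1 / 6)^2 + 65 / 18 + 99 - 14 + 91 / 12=866 / 9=96.22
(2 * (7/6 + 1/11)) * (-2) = -166/33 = -5.03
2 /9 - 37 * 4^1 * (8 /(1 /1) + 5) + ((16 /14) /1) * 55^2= 96602 /63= 1533.37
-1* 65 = -65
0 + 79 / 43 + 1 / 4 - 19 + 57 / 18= -7093 / 516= -13.75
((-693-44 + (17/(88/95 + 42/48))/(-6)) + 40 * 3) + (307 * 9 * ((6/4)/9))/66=-611.60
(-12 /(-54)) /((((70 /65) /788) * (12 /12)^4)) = 10244 /63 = 162.60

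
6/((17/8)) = 48/17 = 2.82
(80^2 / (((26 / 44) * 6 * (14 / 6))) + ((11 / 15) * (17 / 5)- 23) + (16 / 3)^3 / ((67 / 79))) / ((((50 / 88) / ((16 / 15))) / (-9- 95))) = -21602093151232 / 118715625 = -181965.04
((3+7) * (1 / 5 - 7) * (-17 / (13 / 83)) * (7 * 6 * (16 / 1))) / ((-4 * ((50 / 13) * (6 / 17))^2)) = -1261668226 / 1875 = -672889.72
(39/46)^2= 1521/2116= 0.72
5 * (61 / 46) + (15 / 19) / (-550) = 159328 / 24035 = 6.63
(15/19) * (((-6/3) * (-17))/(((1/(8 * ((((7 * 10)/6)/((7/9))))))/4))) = 244800/19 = 12884.21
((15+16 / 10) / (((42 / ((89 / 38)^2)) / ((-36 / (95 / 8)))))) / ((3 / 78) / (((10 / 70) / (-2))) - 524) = 34187036 / 2728338725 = 0.01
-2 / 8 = -1 / 4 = -0.25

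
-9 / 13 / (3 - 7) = 9 / 52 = 0.17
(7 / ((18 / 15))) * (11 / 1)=385 / 6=64.17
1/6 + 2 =13/6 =2.17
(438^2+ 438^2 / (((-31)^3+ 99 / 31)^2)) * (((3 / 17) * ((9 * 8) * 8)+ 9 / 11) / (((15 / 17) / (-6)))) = -313448955283655937378 / 2344947522731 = -133669923.21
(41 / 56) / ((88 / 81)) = 3321 / 4928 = 0.67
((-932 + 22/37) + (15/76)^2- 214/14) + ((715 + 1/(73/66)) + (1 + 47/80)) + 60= -169.16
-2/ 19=-0.11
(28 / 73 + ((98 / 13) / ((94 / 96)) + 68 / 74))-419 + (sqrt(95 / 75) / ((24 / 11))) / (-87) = -676625307 / 1650311-11*sqrt(285) / 31320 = -410.00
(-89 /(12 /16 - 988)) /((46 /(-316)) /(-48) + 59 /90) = 40498560 /295863029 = 0.14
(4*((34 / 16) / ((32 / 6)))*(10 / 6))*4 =85 / 8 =10.62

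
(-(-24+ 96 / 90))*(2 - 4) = -688 / 15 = -45.87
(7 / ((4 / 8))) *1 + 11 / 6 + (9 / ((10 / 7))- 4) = 272 / 15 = 18.13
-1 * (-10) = 10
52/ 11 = 4.73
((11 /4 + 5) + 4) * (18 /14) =423 /28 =15.11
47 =47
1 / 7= 0.14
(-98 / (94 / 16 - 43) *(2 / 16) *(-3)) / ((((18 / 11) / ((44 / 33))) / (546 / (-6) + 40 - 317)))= 296.82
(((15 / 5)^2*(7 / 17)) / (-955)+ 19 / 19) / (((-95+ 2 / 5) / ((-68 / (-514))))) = -32344 / 23218151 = -0.00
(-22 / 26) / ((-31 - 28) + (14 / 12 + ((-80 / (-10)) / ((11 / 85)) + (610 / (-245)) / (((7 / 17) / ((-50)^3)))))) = -249018 / 222437672717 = -0.00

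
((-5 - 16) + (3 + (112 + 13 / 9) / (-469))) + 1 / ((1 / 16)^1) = -9463 / 4221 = -2.24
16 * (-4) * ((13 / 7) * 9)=-7488 / 7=-1069.71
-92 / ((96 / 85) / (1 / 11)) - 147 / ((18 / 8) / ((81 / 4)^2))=-7074713 / 264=-26798.16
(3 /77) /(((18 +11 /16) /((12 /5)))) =576 /115115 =0.01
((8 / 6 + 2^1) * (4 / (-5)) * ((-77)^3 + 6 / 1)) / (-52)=-913054 / 39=-23411.64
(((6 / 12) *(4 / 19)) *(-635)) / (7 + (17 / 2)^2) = -5080 / 6023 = -0.84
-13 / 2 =-6.50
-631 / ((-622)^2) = -0.00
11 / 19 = 0.58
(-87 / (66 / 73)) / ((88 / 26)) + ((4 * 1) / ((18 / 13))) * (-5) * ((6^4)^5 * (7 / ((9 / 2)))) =-79521897448954948481 / 968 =-82150720505118748.43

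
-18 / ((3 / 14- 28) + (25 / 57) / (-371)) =761292 / 1175219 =0.65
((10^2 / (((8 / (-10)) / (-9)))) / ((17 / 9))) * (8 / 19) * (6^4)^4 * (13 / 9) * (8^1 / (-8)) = -330069859172352000 / 323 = -1021888108892730.65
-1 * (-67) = 67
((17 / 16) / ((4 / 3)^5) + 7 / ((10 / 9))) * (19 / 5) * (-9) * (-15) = 275353263 / 81920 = 3361.25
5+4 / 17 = 89 / 17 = 5.24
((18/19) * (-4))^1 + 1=-53/19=-2.79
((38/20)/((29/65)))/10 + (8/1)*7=32727/580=56.43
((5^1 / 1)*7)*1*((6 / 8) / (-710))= -21 / 568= -0.04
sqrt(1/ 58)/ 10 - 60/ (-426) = sqrt(58)/ 580 + 10/ 71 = 0.15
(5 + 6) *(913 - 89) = 9064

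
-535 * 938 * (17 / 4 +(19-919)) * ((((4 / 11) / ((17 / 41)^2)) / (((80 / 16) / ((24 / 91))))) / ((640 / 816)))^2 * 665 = 893654038365842664 / 147744025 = 6048664495.00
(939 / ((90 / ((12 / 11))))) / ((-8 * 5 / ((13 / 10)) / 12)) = -12207 / 2750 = -4.44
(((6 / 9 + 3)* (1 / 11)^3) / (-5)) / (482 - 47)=-1 / 789525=-0.00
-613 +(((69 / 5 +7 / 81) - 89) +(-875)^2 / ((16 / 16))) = 309799439 / 405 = 764936.89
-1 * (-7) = 7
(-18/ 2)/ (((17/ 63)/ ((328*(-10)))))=1859760/ 17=109397.65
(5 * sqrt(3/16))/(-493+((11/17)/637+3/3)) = -54145 * sqrt(3)/21311428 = -0.00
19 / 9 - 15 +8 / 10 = -544 / 45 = -12.09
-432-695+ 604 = -523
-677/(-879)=677/879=0.77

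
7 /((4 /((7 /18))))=49 /72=0.68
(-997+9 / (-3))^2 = 1000000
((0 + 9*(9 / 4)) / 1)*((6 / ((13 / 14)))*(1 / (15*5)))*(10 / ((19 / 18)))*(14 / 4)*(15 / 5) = 214326 / 1235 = 173.54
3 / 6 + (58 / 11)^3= 391555 / 2662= 147.09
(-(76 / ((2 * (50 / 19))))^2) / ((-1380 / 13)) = 1694173 / 862500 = 1.96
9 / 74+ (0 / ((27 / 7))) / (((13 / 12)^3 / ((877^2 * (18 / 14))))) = 0.12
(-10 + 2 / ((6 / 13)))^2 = 289 / 9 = 32.11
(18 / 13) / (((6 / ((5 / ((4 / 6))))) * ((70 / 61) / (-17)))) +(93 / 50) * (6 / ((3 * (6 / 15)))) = -29739 / 1820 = -16.34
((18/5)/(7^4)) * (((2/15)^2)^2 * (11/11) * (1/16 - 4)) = -2/1071875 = -0.00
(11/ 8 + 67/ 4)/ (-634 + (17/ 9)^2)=-2349/ 81704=-0.03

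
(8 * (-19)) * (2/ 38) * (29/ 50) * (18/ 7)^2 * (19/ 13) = -714096/ 15925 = -44.84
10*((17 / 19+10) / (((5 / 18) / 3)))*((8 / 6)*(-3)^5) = -7243344 / 19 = -381228.63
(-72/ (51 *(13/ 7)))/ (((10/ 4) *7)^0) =-168/ 221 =-0.76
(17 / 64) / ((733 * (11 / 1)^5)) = 17 / 7555224512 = 0.00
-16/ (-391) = 16/ 391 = 0.04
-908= -908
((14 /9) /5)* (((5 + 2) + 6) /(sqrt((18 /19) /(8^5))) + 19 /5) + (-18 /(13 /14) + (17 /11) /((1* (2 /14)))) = -237587 /32175 + 23296* sqrt(19) /135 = 744.80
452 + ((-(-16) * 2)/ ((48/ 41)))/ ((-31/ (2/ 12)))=126067/ 279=451.85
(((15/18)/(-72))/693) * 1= -5/299376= -0.00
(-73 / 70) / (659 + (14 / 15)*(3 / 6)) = -219 / 138488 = -0.00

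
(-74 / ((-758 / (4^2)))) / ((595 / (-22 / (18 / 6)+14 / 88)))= -140156 / 7441665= -0.02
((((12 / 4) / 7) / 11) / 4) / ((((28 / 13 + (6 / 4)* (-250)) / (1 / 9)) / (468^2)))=-237276 / 373219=-0.64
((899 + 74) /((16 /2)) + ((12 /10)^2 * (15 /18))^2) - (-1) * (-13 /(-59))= 1454767 /11800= 123.29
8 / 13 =0.62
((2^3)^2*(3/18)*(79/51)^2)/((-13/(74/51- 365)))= 3702860192/5173389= 715.75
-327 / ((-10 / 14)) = 2289 / 5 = 457.80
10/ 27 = 0.37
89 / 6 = 14.83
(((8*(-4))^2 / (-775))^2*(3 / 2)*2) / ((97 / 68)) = 3.67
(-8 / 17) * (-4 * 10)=18.82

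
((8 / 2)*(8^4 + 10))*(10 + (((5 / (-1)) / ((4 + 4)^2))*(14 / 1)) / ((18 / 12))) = 913585 / 6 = 152264.17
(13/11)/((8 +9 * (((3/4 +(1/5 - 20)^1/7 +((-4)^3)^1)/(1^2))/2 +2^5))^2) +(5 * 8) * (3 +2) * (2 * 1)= 633039600/1580051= 400.65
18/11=1.64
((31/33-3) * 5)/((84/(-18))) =170/77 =2.21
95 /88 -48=-4129 /88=-46.92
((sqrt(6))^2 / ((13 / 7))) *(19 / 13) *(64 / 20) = 12768 / 845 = 15.11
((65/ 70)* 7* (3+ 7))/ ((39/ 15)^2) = 125/ 13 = 9.62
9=9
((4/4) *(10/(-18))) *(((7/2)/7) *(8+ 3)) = -55/18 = -3.06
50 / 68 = 25 / 34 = 0.74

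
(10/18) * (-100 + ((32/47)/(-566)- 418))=-34449670/119709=-287.78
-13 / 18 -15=-283 / 18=-15.72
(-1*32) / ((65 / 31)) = -992 / 65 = -15.26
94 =94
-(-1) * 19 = 19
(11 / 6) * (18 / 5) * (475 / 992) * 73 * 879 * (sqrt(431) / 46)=201163545 * sqrt(431) / 45632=91520.51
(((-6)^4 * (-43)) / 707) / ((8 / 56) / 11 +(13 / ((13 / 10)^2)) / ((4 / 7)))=-166023 / 28381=-5.85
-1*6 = -6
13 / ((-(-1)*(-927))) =-13 / 927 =-0.01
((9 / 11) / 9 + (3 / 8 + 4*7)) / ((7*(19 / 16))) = 5010 / 1463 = 3.42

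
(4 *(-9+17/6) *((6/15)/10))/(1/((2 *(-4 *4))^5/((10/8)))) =9932111872/375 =26485631.66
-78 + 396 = 318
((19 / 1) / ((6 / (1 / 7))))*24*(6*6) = 2736 / 7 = 390.86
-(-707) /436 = 707 /436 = 1.62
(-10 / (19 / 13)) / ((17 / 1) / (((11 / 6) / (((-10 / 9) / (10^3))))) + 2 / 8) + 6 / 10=-2099913 / 75145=-27.94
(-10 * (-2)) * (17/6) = 170/3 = 56.67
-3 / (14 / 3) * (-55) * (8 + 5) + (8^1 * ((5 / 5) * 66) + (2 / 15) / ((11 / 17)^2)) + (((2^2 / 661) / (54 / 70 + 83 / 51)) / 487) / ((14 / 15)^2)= 1235844016575976 / 1250903239905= 987.96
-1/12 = -0.08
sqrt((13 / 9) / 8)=sqrt(26) / 12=0.42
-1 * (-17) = 17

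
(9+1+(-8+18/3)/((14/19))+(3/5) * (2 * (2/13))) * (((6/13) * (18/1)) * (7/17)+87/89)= 294050889/8949395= 32.86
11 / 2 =5.50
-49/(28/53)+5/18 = -3329/36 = -92.47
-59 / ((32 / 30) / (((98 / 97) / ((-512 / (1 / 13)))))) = 43365 / 5165056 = 0.01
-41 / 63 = -0.65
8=8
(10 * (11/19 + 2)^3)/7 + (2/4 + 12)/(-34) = 11257285/466412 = 24.14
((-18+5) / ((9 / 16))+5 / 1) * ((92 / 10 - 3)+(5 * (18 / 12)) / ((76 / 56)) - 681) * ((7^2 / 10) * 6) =507821447 / 1425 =356365.93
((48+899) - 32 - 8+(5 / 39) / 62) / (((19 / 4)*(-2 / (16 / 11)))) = -35090096 / 252681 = -138.87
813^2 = 660969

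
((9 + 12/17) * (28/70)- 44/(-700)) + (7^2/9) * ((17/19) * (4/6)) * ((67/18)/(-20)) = 183551371/54942300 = 3.34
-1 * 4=-4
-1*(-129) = 129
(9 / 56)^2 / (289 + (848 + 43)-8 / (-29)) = 2349 / 107339008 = 0.00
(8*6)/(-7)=-48/7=-6.86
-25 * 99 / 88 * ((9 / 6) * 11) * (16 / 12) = -2475 / 4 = -618.75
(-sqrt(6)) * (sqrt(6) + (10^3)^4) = -1000000000000 * sqrt(6) - 6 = -2449489742789.18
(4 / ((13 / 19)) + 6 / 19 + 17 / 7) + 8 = 16.59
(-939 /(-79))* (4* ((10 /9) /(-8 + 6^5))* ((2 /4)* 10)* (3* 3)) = 23475 /76709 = 0.31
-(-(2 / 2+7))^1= 8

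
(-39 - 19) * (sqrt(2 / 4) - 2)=116 - 29 * sqrt(2)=74.99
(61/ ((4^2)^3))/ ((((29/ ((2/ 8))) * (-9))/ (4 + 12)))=-61/ 267264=-0.00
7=7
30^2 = 900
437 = 437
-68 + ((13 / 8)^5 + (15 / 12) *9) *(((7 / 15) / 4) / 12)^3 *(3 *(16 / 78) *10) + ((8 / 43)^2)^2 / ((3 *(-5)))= -462043876774061155541 / 6794767672698470400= -68.00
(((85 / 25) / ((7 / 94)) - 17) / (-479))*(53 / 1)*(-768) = 2435.20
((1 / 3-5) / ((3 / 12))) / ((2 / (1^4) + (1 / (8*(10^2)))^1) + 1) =-6.22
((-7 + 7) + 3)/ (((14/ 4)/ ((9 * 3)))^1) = 23.14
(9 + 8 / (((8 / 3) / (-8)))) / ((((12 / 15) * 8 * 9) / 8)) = -25 / 12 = -2.08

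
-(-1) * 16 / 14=1.14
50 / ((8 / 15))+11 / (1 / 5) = 595 / 4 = 148.75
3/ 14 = 0.21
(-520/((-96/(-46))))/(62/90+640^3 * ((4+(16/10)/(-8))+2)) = -22425/136839168062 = -0.00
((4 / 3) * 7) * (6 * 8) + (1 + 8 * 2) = 465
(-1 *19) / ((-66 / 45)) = 285 / 22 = 12.95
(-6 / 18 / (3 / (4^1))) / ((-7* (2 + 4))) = 2 / 189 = 0.01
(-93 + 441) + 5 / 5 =349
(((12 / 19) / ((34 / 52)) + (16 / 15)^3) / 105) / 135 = 0.00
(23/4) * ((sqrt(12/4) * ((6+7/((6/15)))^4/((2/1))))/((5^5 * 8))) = 112232663 * sqrt(3)/3200000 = 60.75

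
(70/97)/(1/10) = 700/97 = 7.22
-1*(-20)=20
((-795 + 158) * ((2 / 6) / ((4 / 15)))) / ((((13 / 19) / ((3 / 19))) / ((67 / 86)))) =-49245 / 344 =-143.15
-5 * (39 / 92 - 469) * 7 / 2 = 1508815 / 184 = 8200.08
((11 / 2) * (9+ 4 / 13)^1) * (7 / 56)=1331 / 208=6.40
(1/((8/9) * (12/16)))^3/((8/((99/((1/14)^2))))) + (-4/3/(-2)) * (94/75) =29472833/3600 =8186.90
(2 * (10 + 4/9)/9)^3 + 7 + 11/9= 11014298/531441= 20.73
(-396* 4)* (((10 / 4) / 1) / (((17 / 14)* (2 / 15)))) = -415800 / 17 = -24458.82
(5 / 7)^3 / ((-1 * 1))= -125 / 343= -0.36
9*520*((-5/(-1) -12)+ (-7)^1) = -65520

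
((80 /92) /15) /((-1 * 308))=-0.00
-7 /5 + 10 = 43 /5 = 8.60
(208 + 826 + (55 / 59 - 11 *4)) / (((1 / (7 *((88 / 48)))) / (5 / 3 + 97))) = 666267140 / 531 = 1254740.38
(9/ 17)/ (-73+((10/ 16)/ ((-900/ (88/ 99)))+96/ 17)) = -14580/ 1854917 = -0.01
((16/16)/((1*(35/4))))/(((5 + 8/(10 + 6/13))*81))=34/138915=0.00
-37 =-37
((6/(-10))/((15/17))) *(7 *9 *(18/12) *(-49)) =157437/50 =3148.74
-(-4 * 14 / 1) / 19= 56 / 19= 2.95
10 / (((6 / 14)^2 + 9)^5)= 282475249 / 1845281250000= 0.00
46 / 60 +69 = 2093 / 30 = 69.77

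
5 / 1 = 5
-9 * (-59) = 531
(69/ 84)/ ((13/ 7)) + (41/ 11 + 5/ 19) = 48175/ 10868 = 4.43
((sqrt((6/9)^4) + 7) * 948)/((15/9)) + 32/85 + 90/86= 15481933/3655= 4235.82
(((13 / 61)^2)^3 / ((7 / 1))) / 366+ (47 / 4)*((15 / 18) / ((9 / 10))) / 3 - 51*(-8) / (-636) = 1127656999035530431 / 377770259861068284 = 2.99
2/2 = 1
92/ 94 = 46/ 47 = 0.98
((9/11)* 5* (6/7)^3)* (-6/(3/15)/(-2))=145800/3773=38.64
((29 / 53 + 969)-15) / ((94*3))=3.38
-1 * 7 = -7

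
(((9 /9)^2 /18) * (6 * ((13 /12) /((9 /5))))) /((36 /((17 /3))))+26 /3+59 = 2368897 /34992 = 67.70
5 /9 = 0.56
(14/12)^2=49/36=1.36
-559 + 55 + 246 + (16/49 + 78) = -8804/49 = -179.67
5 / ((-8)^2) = 5 / 64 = 0.08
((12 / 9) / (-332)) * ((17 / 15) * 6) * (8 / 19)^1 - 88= -88.01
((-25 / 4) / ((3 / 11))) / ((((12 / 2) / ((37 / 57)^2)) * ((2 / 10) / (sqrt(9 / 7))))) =-1882375 * sqrt(7) / 545832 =-9.12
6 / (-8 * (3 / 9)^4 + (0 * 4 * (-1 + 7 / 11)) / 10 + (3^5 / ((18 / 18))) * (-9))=-0.00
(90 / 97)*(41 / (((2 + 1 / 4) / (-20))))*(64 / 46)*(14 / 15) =-2938880 / 6693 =-439.10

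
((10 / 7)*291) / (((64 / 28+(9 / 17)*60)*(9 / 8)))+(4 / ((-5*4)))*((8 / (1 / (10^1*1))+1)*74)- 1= -18066061 / 15195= -1188.95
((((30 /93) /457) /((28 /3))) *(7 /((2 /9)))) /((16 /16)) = 135 /56668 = 0.00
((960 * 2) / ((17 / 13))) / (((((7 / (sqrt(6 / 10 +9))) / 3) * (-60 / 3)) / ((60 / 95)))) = -179712 * sqrt(15) / 11305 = -61.57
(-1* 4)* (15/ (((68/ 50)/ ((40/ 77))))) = -30000/ 1309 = -22.92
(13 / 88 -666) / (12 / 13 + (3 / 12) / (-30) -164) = 11426025 / 2798543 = 4.08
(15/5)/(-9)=-1/3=-0.33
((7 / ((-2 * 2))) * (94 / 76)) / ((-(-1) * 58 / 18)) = -2961 / 4408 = -0.67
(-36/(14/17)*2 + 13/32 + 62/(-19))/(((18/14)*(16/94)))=-2006665/4864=-412.55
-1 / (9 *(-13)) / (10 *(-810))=-1 / 947700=-0.00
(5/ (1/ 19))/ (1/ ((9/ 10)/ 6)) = 57/ 4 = 14.25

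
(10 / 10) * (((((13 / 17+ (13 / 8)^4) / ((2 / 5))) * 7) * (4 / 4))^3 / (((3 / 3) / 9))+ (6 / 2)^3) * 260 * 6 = 11768693908896472173397785 / 337618789203968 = 34857935296.33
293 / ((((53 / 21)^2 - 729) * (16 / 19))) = -2455047 / 5098880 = -0.48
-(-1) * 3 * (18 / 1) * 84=4536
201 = 201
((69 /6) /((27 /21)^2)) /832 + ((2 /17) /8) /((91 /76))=331105 /16039296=0.02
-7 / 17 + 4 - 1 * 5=-24 / 17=-1.41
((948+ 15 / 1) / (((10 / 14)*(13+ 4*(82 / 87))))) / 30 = 195489 / 72950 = 2.68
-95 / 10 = -9.50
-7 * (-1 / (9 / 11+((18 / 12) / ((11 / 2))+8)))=77 / 100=0.77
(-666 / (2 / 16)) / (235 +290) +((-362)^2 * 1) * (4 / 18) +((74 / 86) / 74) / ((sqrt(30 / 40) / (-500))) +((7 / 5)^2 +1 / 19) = 871199132 / 29925 -500 * sqrt(3) / 129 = 29106.04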